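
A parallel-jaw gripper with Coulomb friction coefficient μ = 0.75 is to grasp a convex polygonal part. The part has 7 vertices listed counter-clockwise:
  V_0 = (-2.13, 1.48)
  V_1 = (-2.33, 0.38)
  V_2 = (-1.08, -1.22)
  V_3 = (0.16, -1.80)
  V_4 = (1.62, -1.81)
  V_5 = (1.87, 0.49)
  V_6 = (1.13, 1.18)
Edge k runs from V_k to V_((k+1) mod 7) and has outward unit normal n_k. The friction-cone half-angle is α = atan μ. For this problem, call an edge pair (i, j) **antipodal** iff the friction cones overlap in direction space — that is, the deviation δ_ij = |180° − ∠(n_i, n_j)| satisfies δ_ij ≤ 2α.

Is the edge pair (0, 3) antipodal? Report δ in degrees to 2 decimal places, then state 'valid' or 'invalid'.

δ = 80.09°, invalid

α = atan 0.75 = 36.87°;  2α = 73.74°
edge 0: e_0 = (-0.20, -1.10);  n_0 = (-0.9839, +0.1789)
edge 3: e_3 = (+1.46, -0.01);  n_3 = (-0.0068, -1.0000)
∠(n_0, n_3) = 99.91°
δ = |180° − 99.91°| = 80.09°
80.09° > 2α = 73.74°  →  invalid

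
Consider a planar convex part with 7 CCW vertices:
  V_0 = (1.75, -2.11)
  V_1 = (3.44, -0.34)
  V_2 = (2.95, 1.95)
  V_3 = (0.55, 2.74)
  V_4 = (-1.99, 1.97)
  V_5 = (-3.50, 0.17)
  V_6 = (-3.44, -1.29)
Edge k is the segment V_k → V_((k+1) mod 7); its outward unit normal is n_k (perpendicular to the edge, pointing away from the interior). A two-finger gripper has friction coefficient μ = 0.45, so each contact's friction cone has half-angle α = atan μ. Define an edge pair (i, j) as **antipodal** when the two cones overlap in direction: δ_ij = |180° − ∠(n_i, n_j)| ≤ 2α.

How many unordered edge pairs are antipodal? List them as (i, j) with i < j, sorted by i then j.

count = 6; pairs: (0,3), (0,4), (0,5), (1,5), (2,6), (3,6)

α = atan 0.45 = 24.23°;  2α = 48.46°
n_0 = (+0.7233, -0.6906)
n_1 = (+0.9779, +0.2092)
n_2 = (+0.3127, +0.9499)
n_3 = (-0.2901, +0.9570)
n_4 = (-0.7661, +0.6427)
n_5 = (-0.9992, -0.0411)
n_6 = (-0.1561, -0.9877)
  (0,1): δ = 124.25°  ·
  (0,2): δ = 64.54°  ·
  (0,3): δ = 29.46°  ✓
  (0,4): δ = 3.68°  ✓
  (0,5): δ = 46.03°  ✓
  (0,6): δ = 124.70°  ·
  (1,2): δ = 120.30°  ·
  (1,3): δ = 85.21°  ·
  (1,4): δ = 52.07°  ·
  (1,5): δ = 9.72°  ✓
  (1,6): δ = 68.94°  ·
  (2,3): δ = 144.92°  ·
  (2,4): δ = 111.77°  ·
  (2,5): δ = 69.43°  ·
  (2,6): δ = 9.24°  ✓
  (3,4): δ = 146.86°  ·
  (3,5): δ = 104.51°  ·
  (3,6): δ = 25.84°  ✓
  (4,5): δ = 137.65°  ·
  (4,6): δ = 58.99°  ·
  (5,6): δ = 101.33°  ·
antipodal pairs: 6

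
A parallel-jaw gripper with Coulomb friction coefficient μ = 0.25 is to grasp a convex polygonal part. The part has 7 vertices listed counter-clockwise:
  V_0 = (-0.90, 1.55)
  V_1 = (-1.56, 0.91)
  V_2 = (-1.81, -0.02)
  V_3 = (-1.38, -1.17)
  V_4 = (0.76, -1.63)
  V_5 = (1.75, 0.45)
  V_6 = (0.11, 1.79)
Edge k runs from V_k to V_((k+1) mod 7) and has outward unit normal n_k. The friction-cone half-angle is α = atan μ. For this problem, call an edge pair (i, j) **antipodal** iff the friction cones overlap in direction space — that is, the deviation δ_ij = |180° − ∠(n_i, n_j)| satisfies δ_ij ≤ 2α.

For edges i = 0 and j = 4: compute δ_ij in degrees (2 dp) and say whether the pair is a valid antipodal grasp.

α = atan 0.25 = 14.04°;  2α = 28.07°
edge 0: e_0 = (-0.66, -0.64);  n_0 = (-0.6961, +0.7179)
edge 4: e_4 = (+0.99, +2.08);  n_4 = (+0.9029, -0.4298)
∠(n_0, n_4) = 159.57°
δ = |180° − 159.57°| = 20.43°
20.43° ≤ 2α = 28.07°  →  valid

δ = 20.43°, valid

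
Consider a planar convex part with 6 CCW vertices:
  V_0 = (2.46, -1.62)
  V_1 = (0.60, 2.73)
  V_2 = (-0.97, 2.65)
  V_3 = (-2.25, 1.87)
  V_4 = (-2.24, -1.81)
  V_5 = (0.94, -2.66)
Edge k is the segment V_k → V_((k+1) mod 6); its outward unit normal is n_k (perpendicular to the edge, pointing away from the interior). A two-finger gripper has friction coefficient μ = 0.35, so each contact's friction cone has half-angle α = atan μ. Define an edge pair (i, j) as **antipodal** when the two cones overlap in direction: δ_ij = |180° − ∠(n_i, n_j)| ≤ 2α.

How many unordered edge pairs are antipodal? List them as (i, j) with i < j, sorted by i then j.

count = 4; pairs: (0,3), (1,4), (1,5), (2,5)

α = atan 0.35 = 19.29°;  2α = 38.58°
n_0 = (+0.9195, +0.3932)
n_1 = (-0.0509, +0.9987)
n_2 = (-0.5204, +0.8539)
n_3 = (-1.0000, -0.0027)
n_4 = (-0.2582, -0.9661)
n_5 = (+0.5647, -0.8253)
  (0,1): δ = 110.23°  ·
  (0,2): δ = 81.79°  ·
  (0,3): δ = 23.00°  ✓
  (0,4): δ = 51.88°  ·
  (0,5): δ = 101.23°  ·
  (1,2): δ = 151.56°  ·
  (1,3): δ = 92.76°  ·
  (1,4): δ = 17.88°  ✓
  (1,5): δ = 31.46°  ✓
  (2,3): δ = 121.20°  ·
  (2,4): δ = 46.32°  ·
  (2,5): δ = 3.02°  ✓
  (3,4): δ = 105.12°  ·
  (3,5): δ = 55.78°  ·
  (4,5): δ = 130.65°  ·
antipodal pairs: 4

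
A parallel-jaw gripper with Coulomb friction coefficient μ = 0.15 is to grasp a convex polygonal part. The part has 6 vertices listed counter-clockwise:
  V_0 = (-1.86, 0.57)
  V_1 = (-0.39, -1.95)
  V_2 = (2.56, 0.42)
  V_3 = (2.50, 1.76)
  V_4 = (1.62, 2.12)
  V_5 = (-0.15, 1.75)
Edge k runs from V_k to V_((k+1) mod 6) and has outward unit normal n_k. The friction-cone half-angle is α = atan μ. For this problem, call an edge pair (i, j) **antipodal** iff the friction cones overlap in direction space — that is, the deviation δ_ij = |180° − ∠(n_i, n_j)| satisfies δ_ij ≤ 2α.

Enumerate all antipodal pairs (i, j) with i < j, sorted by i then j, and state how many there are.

α = atan 0.15 = 8.53°;  2α = 17.06°
n_0 = (-0.8638, -0.5039)
n_1 = (+0.6263, -0.7796)
n_2 = (+0.9990, +0.0447)
n_3 = (+0.3786, +0.9255)
n_4 = (-0.2046, +0.9788)
n_5 = (-0.5680, +0.8231)
  (0,1): δ = 81.48°  ·
  (0,2): δ = 27.69°  ·
  (0,3): δ = 37.49°  ·
  (0,4): δ = 71.55°  ·
  (0,5): δ = 94.35°  ·
  (1,2): δ = 126.21°  ·
  (1,3): δ = 61.03°  ·
  (1,4): δ = 26.97°  ·
  (1,5): δ = 4.17°  ✓
  (2,3): δ = 114.81°  ·
  (2,4): δ = 80.76°  ·
  (2,5): δ = 57.96°  ·
  (3,4): δ = 145.94°  ·
  (3,5): δ = 123.14°  ·
  (4,5): δ = 157.20°  ·
antipodal pairs: 1

count = 1; pairs: (1,5)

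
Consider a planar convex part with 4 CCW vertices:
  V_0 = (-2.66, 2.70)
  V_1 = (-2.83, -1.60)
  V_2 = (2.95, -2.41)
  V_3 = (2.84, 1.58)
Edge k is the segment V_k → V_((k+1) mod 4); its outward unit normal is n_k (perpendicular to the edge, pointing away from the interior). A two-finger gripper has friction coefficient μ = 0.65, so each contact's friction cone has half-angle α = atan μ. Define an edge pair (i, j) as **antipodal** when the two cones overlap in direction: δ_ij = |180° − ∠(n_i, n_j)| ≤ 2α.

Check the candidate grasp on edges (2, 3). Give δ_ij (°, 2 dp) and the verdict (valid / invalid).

α = atan 0.65 = 33.02°;  2α = 66.05°
edge 2: e_2 = (-0.11, +3.99);  n_2 = (+0.9996, +0.0276)
edge 3: e_3 = (-5.50, +1.12);  n_3 = (+0.1995, +0.9799)
∠(n_2, n_3) = 76.91°
δ = |180° − 76.91°| = 103.09°
103.09° > 2α = 66.05°  →  invalid

δ = 103.09°, invalid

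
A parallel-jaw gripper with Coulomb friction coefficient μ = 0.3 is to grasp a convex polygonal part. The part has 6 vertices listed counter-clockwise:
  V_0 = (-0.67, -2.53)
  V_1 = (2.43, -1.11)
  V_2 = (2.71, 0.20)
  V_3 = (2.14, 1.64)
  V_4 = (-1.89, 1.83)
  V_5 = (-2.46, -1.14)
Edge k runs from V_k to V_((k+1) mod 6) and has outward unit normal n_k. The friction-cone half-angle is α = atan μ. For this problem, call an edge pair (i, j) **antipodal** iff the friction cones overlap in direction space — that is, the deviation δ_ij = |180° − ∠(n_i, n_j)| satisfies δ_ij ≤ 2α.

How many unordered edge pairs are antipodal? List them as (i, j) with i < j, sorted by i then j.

α = atan 0.3 = 16.70°;  2α = 33.40°
n_0 = (+0.4165, -0.9092)
n_1 = (+0.9779, -0.2090)
n_2 = (+0.9298, +0.3680)
n_3 = (+0.0471, +0.9989)
n_4 = (-0.9821, +0.1885)
n_5 = (-0.6133, -0.7898)
  (0,1): δ = 126.68°  ·
  (0,2): δ = 93.02°  ·
  (0,3): δ = 27.31°  ✓
  (0,4): δ = 54.53°  ·
  (0,5): δ = 117.56°  ·
  (1,2): δ = 146.34°  ·
  (1,3): δ = 80.63°  ·
  (1,4): δ = 1.20°  ✓
  (1,5): δ = 64.23°  ·
  (2,3): δ = 114.29°  ·
  (2,4): δ = 32.46°  ✓
  (2,5): δ = 30.57°  ✓
  (3,4): δ = 98.16°  ·
  (3,5): δ = 35.13°  ·
  (4,5): δ = 116.97°  ·
antipodal pairs: 4

count = 4; pairs: (0,3), (1,4), (2,4), (2,5)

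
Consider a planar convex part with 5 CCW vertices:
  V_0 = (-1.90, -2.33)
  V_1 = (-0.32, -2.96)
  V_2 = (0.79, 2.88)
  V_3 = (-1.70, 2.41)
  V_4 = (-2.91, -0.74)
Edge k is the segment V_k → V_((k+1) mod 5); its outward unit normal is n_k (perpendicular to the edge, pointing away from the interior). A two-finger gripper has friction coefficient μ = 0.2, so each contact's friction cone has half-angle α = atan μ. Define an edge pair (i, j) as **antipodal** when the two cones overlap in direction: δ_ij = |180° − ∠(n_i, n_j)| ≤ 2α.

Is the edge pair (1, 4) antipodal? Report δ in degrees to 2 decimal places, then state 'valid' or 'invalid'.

α = atan 0.2 = 11.31°;  2α = 22.62°
edge 1: e_1 = (+1.11, +5.84);  n_1 = (+0.9824, -0.1867)
edge 4: e_4 = (+1.01, -1.59);  n_4 = (-0.8441, -0.5362)
∠(n_1, n_4) = 136.81°
δ = |180° − 136.81°| = 43.19°
43.19° > 2α = 22.62°  →  invalid

δ = 43.19°, invalid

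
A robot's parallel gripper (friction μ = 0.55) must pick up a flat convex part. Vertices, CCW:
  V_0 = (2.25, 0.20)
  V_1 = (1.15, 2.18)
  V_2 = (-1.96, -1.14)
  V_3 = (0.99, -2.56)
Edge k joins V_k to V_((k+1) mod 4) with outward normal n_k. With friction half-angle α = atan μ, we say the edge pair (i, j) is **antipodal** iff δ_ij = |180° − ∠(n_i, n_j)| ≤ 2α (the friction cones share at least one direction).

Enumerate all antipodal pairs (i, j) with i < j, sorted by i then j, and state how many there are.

α = atan 0.55 = 28.81°;  2α = 57.62°
n_0 = (+0.8742, +0.4856)
n_1 = (-0.7298, +0.6836)
n_2 = (-0.4337, -0.9010)
n_3 = (+0.9097, -0.4153)
  (0,1): δ = 72.18°  ·
  (0,2): δ = 35.24°  ✓
  (0,3): δ = 126.41°  ·
  (1,2): δ = 72.57°  ·
  (1,3): δ = 18.59°  ✓
  (2,3): δ = 88.83°  ·
antipodal pairs: 2

count = 2; pairs: (0,2), (1,3)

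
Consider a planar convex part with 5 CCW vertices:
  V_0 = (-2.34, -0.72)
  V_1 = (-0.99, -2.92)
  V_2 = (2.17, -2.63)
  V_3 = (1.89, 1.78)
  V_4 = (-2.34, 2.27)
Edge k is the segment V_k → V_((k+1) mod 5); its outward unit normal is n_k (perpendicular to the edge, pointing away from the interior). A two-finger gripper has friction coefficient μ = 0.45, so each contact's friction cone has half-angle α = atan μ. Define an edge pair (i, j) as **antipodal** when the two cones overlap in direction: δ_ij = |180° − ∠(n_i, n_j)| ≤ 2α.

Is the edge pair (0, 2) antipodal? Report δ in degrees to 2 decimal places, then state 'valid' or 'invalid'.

α = atan 0.45 = 24.23°;  2α = 48.46°
edge 0: e_0 = (+1.35, -2.20);  n_0 = (-0.8523, -0.5230)
edge 2: e_2 = (-0.28, +4.41);  n_2 = (+0.9980, +0.0634)
∠(n_0, n_2) = 152.10°
δ = |180° − 152.10°| = 27.90°
27.90° ≤ 2α = 48.46°  →  valid

δ = 27.90°, valid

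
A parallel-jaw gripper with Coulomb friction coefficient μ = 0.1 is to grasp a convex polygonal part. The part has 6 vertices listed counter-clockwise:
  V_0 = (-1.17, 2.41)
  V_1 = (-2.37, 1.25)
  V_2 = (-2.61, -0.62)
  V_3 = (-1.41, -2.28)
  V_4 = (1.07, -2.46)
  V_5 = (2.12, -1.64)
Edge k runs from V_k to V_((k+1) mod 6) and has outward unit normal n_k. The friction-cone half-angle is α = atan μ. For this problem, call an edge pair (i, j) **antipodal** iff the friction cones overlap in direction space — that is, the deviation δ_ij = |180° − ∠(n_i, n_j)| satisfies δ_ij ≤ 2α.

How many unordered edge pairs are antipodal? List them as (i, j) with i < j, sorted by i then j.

α = atan 0.1 = 5.71°;  2α = 11.42°
n_0 = (-0.6950, +0.7190)
n_1 = (-0.9919, +0.1273)
n_2 = (-0.8104, -0.5858)
n_3 = (-0.0724, -0.9974)
n_4 = (+0.6155, -0.7881)
n_5 = (+0.7762, +0.6305)
  (0,1): δ = 141.34°  ·
  (0,2): δ = 98.17°  ·
  (0,3): δ = 48.18°  ·
  (0,4): δ = 6.04°  ✓
  (0,5): δ = 85.06°  ·
  (1,2): δ = 136.82°  ·
  (1,3): δ = 86.84°  ·
  (1,4): δ = 44.70°  ·
  (1,5): δ = 46.40°  ·
  (2,3): δ = 130.01°  ·
  (2,4): δ = 87.87°  ·
  (2,5): δ = 3.23°  ✓
  (3,4): δ = 137.86°  ·
  (3,5): δ = 46.76°  ·
  (4,5): δ = 88.90°  ·
antipodal pairs: 2

count = 2; pairs: (0,4), (2,5)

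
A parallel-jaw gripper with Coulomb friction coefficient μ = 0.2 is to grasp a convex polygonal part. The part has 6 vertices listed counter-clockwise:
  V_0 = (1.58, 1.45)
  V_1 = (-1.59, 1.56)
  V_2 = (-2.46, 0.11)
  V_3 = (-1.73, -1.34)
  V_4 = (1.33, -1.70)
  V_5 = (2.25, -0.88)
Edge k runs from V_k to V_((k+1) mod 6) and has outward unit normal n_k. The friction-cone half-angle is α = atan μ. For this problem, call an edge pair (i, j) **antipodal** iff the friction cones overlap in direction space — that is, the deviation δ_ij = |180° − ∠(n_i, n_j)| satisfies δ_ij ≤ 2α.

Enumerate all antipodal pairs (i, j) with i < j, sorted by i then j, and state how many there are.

count = 3; pairs: (0,3), (1,4), (2,5)

α = atan 0.2 = 11.31°;  2α = 22.62°
n_0 = (+0.0347, +0.9994)
n_1 = (-0.8575, +0.5145)
n_2 = (-0.8932, -0.4497)
n_3 = (-0.1168, -0.9932)
n_4 = (+0.6654, -0.7465)
n_5 = (+0.9611, +0.2764)
  (0,1): δ = 118.98°  ·
  (0,2): δ = 61.29°  ·
  (0,3): δ = 4.72°  ✓
  (0,4): δ = 43.70°  ·
  (0,5): δ = 108.03°  ·
  (1,2): δ = 122.31°  ·
  (1,3): δ = 65.75°  ·
  (1,4): δ = 17.33°  ✓
  (1,5): δ = 47.01°  ·
  (2,3): δ = 123.43°  ·
  (2,4): δ = 75.01°  ·
  (2,5): δ = 10.68°  ✓
  (3,4): δ = 131.58°  ·
  (3,5): δ = 67.25°  ·
  (4,5): δ = 115.67°  ·
antipodal pairs: 3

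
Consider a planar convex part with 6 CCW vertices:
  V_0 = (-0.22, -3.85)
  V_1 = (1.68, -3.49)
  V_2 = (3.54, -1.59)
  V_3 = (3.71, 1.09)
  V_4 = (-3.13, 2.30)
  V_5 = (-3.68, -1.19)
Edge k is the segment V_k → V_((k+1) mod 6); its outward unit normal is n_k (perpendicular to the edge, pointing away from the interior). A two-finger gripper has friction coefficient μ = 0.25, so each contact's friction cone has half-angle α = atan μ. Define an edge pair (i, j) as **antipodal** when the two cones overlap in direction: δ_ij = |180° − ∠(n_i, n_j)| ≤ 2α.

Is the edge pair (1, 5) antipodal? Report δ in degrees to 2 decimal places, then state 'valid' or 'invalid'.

δ = 96.84°, invalid

α = atan 0.25 = 14.04°;  2α = 28.07°
edge 1: e_1 = (+1.86, +1.90);  n_1 = (+0.7146, -0.6995)
edge 5: e_5 = (+3.46, -2.66);  n_5 = (-0.6095, -0.7928)
∠(n_1, n_5) = 83.16°
δ = |180° − 83.16°| = 96.84°
96.84° > 2α = 28.07°  →  invalid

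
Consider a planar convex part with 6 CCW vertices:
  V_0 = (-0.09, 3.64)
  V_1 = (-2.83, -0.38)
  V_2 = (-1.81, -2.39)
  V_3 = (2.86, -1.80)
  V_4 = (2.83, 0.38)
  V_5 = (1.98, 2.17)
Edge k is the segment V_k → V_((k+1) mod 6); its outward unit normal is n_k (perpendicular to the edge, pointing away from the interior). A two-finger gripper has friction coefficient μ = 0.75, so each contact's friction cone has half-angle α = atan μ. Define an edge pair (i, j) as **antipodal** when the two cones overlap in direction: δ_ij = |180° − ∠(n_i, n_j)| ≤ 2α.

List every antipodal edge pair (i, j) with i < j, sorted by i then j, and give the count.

α = atan 0.75 = 36.87°;  2α = 73.74°
n_0 = (-0.8263, +0.5632)
n_1 = (-0.8917, -0.4525)
n_2 = (+0.1253, -0.9921)
n_3 = (+0.9999, +0.0138)
n_4 = (+0.9033, +0.4290)
n_5 = (+0.5790, +0.8153)
  (0,1): δ = 118.82°  ·
  (0,2): δ = 48.52°  ✓
  (0,3): δ = 35.07°  ✓
  (0,4): δ = 59.68°  ✓
  (0,5): δ = 88.90°  ·
  (1,2): δ = 109.71°  ·
  (1,3): δ = 26.12°  ✓
  (1,4): δ = 1.50°  ✓
  (1,5): δ = 27.71°  ✓
  (2,3): δ = 96.41°  ·
  (2,4): δ = 71.80°  ✓
  (2,5): δ = 42.58°  ✓
  (3,4): δ = 155.39°  ·
  (3,5): δ = 126.17°  ·
  (4,5): δ = 150.78°  ·
antipodal pairs: 8

count = 8; pairs: (0,2), (0,3), (0,4), (1,3), (1,4), (1,5), (2,4), (2,5)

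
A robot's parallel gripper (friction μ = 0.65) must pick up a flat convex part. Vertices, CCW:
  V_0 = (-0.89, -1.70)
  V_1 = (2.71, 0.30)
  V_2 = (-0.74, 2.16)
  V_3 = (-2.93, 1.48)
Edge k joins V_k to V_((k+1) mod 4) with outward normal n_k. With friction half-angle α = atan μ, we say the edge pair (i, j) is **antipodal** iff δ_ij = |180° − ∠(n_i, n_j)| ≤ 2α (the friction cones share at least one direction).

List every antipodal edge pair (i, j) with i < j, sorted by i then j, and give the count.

α = atan 0.65 = 33.02°;  2α = 66.05°
n_0 = (+0.4856, -0.8742)
n_1 = (+0.4746, +0.8802)
n_2 = (-0.2965, +0.9550)
n_3 = (-0.8417, -0.5400)
  (0,1): δ = 57.39°  ✓
  (0,2): δ = 11.80°  ✓
  (0,3): δ = 93.63°  ·
  (1,2): δ = 134.42°  ·
  (1,3): δ = 28.99°  ✓
  (2,3): δ = 74.57°  ·
antipodal pairs: 3

count = 3; pairs: (0,1), (0,2), (1,3)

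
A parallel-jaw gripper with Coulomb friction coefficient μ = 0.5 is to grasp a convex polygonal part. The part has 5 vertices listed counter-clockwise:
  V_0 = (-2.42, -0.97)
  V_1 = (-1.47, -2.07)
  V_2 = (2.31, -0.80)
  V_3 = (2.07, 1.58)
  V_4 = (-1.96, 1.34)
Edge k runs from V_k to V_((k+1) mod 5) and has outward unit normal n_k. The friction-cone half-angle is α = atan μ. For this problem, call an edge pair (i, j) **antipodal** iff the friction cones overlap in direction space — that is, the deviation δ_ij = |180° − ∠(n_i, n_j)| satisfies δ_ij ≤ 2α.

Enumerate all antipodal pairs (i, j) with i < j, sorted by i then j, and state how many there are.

count = 4; pairs: (0,2), (0,3), (1,3), (2,4)

α = atan 0.5 = 26.57°;  2α = 53.13°
n_0 = (-0.7568, -0.6536)
n_1 = (+0.3185, -0.9479)
n_2 = (+0.9950, +0.1003)
n_3 = (-0.0594, +0.9982)
n_4 = (-0.9807, +0.1953)
  (0,1): δ = 112.24°  ·
  (0,2): δ = 35.06°  ✓
  (0,3): δ = 52.59°  ✓
  (0,4): δ = 127.92°  ·
  (1,2): δ = 102.81°  ·
  (1,3): δ = 15.16°  ✓
  (1,4): δ = 60.17°  ·
  (2,3): δ = 92.35°  ·
  (2,4): δ = 17.02°  ✓
  (3,4): δ = 104.67°  ·
antipodal pairs: 4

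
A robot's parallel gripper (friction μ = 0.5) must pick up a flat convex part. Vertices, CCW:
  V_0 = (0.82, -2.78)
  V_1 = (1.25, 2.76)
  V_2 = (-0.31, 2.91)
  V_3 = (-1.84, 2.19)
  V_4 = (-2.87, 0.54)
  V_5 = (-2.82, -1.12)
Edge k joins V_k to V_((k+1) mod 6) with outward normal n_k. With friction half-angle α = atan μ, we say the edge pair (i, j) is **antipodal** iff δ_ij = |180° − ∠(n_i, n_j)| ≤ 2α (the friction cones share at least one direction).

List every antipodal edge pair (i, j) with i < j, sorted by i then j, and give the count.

α = atan 0.5 = 26.57°;  2α = 53.13°
n_0 = (+0.9970, -0.0774)
n_1 = (+0.0957, +0.9954)
n_2 = (-0.4258, +0.9048)
n_3 = (-0.8483, +0.5295)
n_4 = (-0.9995, -0.0301)
n_5 = (-0.4149, -0.9099)
  (0,1): δ = 91.05°  ·
  (0,2): δ = 60.36°  ·
  (0,3): δ = 27.54°  ✓
  (0,4): δ = 6.16°  ✓
  (0,5): δ = 69.92°  ·
  (1,2): δ = 149.31°  ·
  (1,3): δ = 116.48°  ·
  (1,4): δ = 82.78°  ·
  (1,5): δ = 19.02°  ✓
  (2,3): δ = 147.18°  ·
  (2,4): δ = 113.48°  ·
  (2,5): δ = 49.72°  ✓
  (3,4): δ = 146.30°  ·
  (3,5): δ = 82.54°  ·
  (4,5): δ = 116.24°  ·
antipodal pairs: 4

count = 4; pairs: (0,3), (0,4), (1,5), (2,5)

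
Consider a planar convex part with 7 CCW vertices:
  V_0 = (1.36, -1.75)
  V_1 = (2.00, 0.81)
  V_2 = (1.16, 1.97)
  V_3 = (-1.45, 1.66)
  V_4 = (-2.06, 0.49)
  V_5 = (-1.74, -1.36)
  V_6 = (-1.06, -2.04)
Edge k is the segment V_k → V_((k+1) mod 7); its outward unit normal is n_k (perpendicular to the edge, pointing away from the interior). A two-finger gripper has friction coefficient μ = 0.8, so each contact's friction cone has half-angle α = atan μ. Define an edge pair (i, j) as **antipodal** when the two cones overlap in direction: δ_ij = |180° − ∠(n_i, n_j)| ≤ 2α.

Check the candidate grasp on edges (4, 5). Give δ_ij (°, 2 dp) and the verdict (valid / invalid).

α = atan 0.8 = 38.66°;  2α = 77.32°
edge 4: e_4 = (+0.32, -1.85);  n_4 = (-0.9854, -0.1704)
edge 5: e_5 = (+0.68, -0.68);  n_5 = (-0.7071, -0.7071)
∠(n_4, n_5) = 35.19°
δ = |180° − 35.19°| = 144.81°
144.81° > 2α = 77.32°  →  invalid

δ = 144.81°, invalid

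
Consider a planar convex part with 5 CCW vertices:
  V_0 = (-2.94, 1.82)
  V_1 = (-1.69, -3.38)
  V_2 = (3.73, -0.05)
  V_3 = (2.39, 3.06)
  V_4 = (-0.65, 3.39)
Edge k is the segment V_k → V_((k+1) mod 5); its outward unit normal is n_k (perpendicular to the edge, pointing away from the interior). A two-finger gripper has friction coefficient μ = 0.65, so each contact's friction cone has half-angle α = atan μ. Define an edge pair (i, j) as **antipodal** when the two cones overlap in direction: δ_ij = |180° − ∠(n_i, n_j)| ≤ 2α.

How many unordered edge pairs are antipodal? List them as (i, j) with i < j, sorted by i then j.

count = 3; pairs: (0,2), (1,3), (1,4)

α = atan 0.65 = 33.02°;  2α = 66.05°
n_0 = (-0.9723, -0.2337)
n_1 = (+0.5235, -0.8520)
n_2 = (+0.9184, +0.3957)
n_3 = (+0.1079, +0.9942)
n_4 = (-0.5655, +0.8248)
  (0,1): δ = 71.95°  ·
  (0,2): δ = 9.79°  ✓
  (0,3): δ = 70.29°  ·
  (0,4): δ = 110.92°  ·
  (1,2): δ = 98.26°  ·
  (1,3): δ = 37.76°  ✓
  (1,4): δ = 2.87°  ✓
  (2,3): δ = 119.51°  ·
  (2,4): δ = 78.88°  ·
  (3,4): δ = 139.37°  ·
antipodal pairs: 3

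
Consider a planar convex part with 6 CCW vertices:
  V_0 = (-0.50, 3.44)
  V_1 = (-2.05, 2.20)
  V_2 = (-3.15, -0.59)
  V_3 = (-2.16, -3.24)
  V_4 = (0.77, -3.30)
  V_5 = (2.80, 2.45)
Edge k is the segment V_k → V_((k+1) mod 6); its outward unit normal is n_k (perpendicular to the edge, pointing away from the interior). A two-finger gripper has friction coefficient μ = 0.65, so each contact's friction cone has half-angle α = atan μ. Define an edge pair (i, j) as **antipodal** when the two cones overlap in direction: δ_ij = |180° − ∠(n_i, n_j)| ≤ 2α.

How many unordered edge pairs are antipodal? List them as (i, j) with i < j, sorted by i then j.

α = atan 0.65 = 33.02°;  2α = 66.05°
n_0 = (-0.6247, +0.7809)
n_1 = (-0.9303, +0.3668)
n_2 = (-0.9368, -0.3500)
n_3 = (-0.0205, -0.9998)
n_4 = (+0.9430, -0.3329)
n_5 = (+0.2873, +0.9578)
  (0,1): δ = 150.18°  ·
  (0,2): δ = 108.17°  ·
  (0,3): δ = 39.83°  ✓
  (0,4): δ = 31.89°  ✓
  (0,5): δ = 124.64°  ·
  (1,2): δ = 138.00°  ·
  (1,3): δ = 69.66°  ·
  (1,4): δ = 2.07°  ✓
  (1,5): δ = 94.82°  ·
  (2,3): δ = 111.66°  ·
  (2,4): δ = 39.93°  ✓
  (2,5): δ = 52.82°  ✓
  (3,4): δ = 108.27°  ·
  (3,5): δ = 15.53°  ✓
  (4,5): δ = 87.25°  ·
antipodal pairs: 6

count = 6; pairs: (0,3), (0,4), (1,4), (2,4), (2,5), (3,5)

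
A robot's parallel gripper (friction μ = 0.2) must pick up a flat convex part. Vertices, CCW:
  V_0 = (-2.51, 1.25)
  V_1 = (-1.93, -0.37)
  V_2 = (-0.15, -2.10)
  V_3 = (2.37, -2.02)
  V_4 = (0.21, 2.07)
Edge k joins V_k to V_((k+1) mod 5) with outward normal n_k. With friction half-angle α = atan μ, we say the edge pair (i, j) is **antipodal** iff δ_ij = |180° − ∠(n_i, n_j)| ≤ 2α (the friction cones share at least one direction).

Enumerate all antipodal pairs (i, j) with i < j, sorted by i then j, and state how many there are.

α = atan 0.2 = 11.31°;  2α = 22.62°
n_0 = (-0.9415, -0.3371)
n_1 = (-0.6970, -0.7171)
n_2 = (+0.0317, -0.9995)
n_3 = (+0.8843, +0.4670)
n_4 = (-0.2886, +0.9574)
  (0,1): δ = 153.88°  ·
  (0,2): δ = 107.88°  ·
  (0,3): δ = 8.14°  ✓
  (0,4): δ = 87.08°  ·
  (1,2): δ = 134.00°  ·
  (1,3): δ = 17.98°  ✓
  (1,4): δ = 60.96°  ·
  (2,3): δ = 63.98°  ·
  (2,4): δ = 14.96°  ✓
  (3,4): δ = 101.06°  ·
antipodal pairs: 3

count = 3; pairs: (0,3), (1,3), (2,4)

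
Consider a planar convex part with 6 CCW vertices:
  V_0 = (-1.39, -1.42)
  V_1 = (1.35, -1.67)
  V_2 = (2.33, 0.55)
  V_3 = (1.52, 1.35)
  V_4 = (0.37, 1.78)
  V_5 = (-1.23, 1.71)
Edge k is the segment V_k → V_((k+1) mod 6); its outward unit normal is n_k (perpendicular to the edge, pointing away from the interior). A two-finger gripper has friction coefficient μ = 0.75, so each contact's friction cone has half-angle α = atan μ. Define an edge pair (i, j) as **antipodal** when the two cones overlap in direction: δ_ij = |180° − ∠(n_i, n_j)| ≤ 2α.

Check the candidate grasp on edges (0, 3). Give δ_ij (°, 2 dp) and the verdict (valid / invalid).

δ = 15.29°, valid

α = atan 0.75 = 36.87°;  2α = 73.74°
edge 0: e_0 = (+2.74, -0.25);  n_0 = (-0.0909, -0.9959)
edge 3: e_3 = (-1.15, +0.43);  n_3 = (+0.3502, +0.9367)
∠(n_0, n_3) = 164.71°
δ = |180° − 164.71°| = 15.29°
15.29° ≤ 2α = 73.74°  →  valid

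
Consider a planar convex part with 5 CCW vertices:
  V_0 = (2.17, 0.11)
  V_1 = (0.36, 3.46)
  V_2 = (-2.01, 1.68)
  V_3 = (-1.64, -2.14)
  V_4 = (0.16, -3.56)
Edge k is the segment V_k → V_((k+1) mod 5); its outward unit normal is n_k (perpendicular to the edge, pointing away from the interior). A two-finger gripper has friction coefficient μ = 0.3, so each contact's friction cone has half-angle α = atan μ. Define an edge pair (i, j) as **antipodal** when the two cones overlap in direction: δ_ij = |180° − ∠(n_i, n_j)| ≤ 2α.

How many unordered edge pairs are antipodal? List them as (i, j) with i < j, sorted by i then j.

α = atan 0.3 = 16.70°;  2α = 33.40°
n_0 = (+0.8798, +0.4754)
n_1 = (-0.6005, +0.7996)
n_2 = (-0.9953, -0.0964)
n_3 = (-0.6194, -0.7851)
n_4 = (+0.8771, -0.4804)
  (0,1): δ = 81.47°  ·
  (0,2): δ = 22.85°  ✓
  (0,3): δ = 23.35°  ✓
  (0,4): δ = 122.91°  ·
  (1,2): δ = 121.38°  ·
  (1,3): δ = 75.18°  ·
  (1,4): δ = 24.38°  ✓
  (2,3): δ = 133.80°  ·
  (2,4): δ = 34.24°  ·
  (3,4): δ = 80.44°  ·
antipodal pairs: 3

count = 3; pairs: (0,2), (0,3), (1,4)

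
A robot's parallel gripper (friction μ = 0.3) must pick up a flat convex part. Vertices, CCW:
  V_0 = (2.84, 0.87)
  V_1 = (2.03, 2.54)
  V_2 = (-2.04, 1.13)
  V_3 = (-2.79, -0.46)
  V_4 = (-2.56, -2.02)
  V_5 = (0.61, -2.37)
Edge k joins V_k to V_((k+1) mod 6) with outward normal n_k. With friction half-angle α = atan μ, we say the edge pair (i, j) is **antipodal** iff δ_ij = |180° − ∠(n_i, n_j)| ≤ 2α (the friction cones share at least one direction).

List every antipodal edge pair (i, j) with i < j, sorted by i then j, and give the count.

α = atan 0.3 = 16.70°;  2α = 33.40°
n_0 = (+0.8998, +0.4364)
n_1 = (-0.3273, +0.9449)
n_2 = (-0.9044, +0.4266)
n_3 = (-0.9893, -0.1459)
n_4 = (-0.1097, -0.9940)
n_5 = (+0.8237, -0.5670)
  (0,1): δ = 96.77°  ·
  (0,2): δ = 51.13°  ·
  (0,3): δ = 17.49°  ✓
  (0,4): δ = 57.82°  ·
  (0,5): δ = 119.59°  ·
  (1,2): δ = 134.36°  ·
  (1,3): δ = 100.72°  ·
  (1,4): δ = 25.41°  ✓
  (1,5): δ = 36.35°  ·
  (2,3): δ = 146.36°  ·
  (2,4): δ = 71.05°  ·
  (2,5): δ = 9.29°  ✓
  (3,4): δ = 104.69°  ·
  (3,5): δ = 42.93°  ·
  (4,5): δ = 118.24°  ·
antipodal pairs: 3

count = 3; pairs: (0,3), (1,4), (2,5)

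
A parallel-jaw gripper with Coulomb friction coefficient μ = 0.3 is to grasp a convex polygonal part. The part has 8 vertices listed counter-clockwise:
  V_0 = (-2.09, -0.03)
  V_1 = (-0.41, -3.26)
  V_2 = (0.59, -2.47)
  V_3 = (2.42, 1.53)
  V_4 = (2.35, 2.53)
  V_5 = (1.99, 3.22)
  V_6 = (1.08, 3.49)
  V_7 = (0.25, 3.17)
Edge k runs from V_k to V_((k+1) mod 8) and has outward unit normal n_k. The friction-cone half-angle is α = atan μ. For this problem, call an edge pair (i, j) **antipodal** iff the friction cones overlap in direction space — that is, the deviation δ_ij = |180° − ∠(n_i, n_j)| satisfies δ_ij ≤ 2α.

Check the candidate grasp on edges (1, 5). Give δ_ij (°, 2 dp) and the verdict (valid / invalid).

α = atan 0.3 = 16.70°;  2α = 33.40°
edge 1: e_1 = (+1.00, +0.79);  n_1 = (+0.6199, -0.7847)
edge 5: e_5 = (-0.91, +0.27);  n_5 = (+0.2844, +0.9587)
∠(n_1, n_5) = 125.17°
δ = |180° − 125.17°| = 54.83°
54.83° > 2α = 33.40°  →  invalid

δ = 54.83°, invalid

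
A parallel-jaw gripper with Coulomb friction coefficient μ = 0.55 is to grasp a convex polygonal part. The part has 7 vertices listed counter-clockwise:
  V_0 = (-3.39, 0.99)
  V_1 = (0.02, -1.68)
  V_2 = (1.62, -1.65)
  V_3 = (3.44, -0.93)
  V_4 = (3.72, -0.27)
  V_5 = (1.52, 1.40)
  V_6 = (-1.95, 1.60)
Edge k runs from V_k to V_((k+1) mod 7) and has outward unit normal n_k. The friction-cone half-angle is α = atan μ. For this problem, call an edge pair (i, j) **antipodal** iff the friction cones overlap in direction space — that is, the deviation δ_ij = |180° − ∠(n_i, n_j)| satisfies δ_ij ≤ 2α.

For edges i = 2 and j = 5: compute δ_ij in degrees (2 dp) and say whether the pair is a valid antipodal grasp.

δ = 24.88°, valid

α = atan 0.55 = 28.81°;  2α = 57.62°
edge 2: e_2 = (+1.82, +0.72);  n_2 = (+0.3679, -0.9299)
edge 5: e_5 = (-3.47, +0.20);  n_5 = (+0.0575, +0.9983)
∠(n_2, n_5) = 155.12°
δ = |180° − 155.12°| = 24.88°
24.88° ≤ 2α = 57.62°  →  valid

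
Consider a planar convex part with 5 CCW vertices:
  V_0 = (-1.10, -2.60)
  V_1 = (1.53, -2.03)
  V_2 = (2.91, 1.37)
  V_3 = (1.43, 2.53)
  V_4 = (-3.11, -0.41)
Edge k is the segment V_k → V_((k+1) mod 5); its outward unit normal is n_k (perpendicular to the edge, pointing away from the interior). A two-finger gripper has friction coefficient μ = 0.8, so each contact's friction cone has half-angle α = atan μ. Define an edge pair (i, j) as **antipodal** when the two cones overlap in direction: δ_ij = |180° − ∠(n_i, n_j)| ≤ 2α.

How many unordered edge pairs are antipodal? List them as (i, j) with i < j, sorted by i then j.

α = atan 0.8 = 38.66°;  2α = 77.32°
n_0 = (+0.2118, -0.9773)
n_1 = (+0.9266, -0.3761)
n_2 = (+0.6169, +0.7871)
n_3 = (-0.5436, +0.8394)
n_4 = (-0.7367, -0.6762)
  (0,1): δ = 124.32°  ·
  (0,2): δ = 50.32°  ✓
  (0,3): δ = 20.70°  ✓
  (0,4): δ = 120.32°  ·
  (1,2): δ = 106.00°  ·
  (1,3): δ = 34.98°  ✓
  (1,4): δ = 64.64°  ✓
  (2,3): δ = 108.99°  ·
  (2,4): δ = 9.37°  ✓
  (3,4): δ = 80.38°  ·
antipodal pairs: 5

count = 5; pairs: (0,2), (0,3), (1,3), (1,4), (2,4)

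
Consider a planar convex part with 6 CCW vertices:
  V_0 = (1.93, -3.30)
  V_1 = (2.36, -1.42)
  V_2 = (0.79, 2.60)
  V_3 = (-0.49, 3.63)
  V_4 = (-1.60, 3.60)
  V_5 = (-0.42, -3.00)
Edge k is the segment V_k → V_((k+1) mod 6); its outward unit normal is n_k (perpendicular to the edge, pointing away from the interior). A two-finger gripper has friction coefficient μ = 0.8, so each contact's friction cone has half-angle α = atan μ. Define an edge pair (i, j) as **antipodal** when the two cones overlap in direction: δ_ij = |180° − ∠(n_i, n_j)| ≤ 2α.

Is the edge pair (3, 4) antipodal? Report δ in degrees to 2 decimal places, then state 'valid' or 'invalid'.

α = atan 0.8 = 38.66°;  2α = 77.32°
edge 3: e_3 = (-1.11, -0.03);  n_3 = (-0.0270, +0.9996)
edge 4: e_4 = (+1.18, -6.60);  n_4 = (-0.9844, -0.1760)
∠(n_3, n_4) = 98.59°
δ = |180° − 98.59°| = 81.41°
81.41° > 2α = 77.32°  →  invalid

δ = 81.41°, invalid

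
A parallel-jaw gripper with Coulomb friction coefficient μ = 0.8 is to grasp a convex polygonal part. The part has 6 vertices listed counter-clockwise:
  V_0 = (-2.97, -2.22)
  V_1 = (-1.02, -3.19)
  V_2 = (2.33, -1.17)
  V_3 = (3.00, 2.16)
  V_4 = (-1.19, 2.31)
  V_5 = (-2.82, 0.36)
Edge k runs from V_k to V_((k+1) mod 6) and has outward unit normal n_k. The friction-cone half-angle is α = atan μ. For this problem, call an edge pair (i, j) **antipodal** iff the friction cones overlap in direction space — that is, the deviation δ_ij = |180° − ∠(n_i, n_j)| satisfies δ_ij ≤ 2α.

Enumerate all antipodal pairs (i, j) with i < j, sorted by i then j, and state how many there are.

α = atan 0.8 = 38.66°;  2α = 77.32°
n_0 = (-0.4454, -0.8953)
n_1 = (+0.5164, -0.8564)
n_2 = (+0.9804, -0.1972)
n_3 = (+0.0358, +0.9994)
n_4 = (-0.7673, +0.6413)
n_5 = (-0.9983, +0.0580)
  (0,1): δ = 122.46°  ·
  (0,2): δ = 74.93°  ✓
  (0,3): δ = 24.40°  ✓
  (0,4): δ = 76.56°  ✓
  (0,5): δ = 113.12°  ·
  (1,2): δ = 132.47°  ·
  (1,3): δ = 33.14°  ✓
  (1,4): δ = 19.02°  ✓
  (1,5): δ = 55.58°  ✓
  (2,3): δ = 80.67°  ·
  (2,4): δ = 28.52°  ✓
  (2,5): δ = 8.05°  ✓
  (3,4): δ = 127.84°  ·
  (3,5): δ = 91.28°  ·
  (4,5): δ = 143.44°  ·
antipodal pairs: 8

count = 8; pairs: (0,2), (0,3), (0,4), (1,3), (1,4), (1,5), (2,4), (2,5)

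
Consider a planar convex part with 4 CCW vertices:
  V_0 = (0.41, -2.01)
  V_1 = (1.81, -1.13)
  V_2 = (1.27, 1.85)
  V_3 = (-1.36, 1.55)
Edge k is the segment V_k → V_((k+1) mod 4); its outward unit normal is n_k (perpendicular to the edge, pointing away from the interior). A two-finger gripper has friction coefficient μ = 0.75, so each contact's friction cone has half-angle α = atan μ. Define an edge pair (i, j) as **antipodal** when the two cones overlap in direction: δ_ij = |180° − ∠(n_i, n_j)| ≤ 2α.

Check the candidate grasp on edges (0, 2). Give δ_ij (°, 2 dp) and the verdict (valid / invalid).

α = atan 0.75 = 36.87°;  2α = 73.74°
edge 0: e_0 = (+1.40, +0.88);  n_0 = (+0.5322, -0.8466)
edge 2: e_2 = (-2.63, -0.30);  n_2 = (-0.1133, +0.9936)
∠(n_0, n_2) = 154.36°
δ = |180° − 154.36°| = 25.64°
25.64° ≤ 2α = 73.74°  →  valid

δ = 25.64°, valid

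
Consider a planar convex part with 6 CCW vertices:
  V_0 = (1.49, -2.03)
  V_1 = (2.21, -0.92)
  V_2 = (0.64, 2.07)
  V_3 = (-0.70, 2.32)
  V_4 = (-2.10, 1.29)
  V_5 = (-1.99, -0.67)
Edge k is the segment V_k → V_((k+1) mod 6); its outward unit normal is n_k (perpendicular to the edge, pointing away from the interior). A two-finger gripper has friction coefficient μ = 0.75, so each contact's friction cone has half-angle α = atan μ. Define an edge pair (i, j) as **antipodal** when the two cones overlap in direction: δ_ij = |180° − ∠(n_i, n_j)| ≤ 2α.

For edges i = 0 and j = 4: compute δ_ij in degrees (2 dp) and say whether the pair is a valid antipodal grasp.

α = atan 0.75 = 36.87°;  2α = 73.74°
edge 0: e_0 = (+0.72, +1.11);  n_0 = (+0.8390, -0.5442)
edge 4: e_4 = (+0.11, -1.96);  n_4 = (-0.9984, -0.0560)
∠(n_0, n_4) = 143.82°
δ = |180° − 143.82°| = 36.18°
36.18° ≤ 2α = 73.74°  →  valid

δ = 36.18°, valid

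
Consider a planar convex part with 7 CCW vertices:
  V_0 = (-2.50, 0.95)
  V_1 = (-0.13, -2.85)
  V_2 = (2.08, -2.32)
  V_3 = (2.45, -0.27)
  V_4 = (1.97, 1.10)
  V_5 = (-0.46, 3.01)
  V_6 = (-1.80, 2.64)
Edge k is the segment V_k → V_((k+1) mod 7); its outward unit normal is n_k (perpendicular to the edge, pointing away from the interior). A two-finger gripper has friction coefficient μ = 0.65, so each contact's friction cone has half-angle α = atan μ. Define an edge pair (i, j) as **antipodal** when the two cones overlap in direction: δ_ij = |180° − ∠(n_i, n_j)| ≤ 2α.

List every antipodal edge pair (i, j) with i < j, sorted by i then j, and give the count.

count = 9; pairs: (0,2), (0,3), (0,4), (1,4), (1,5), (1,6), (2,5), (2,6), (3,6)

α = atan 0.65 = 33.02°;  2α = 66.05°
n_0 = (-0.8485, -0.5292)
n_1 = (+0.2332, -0.9724)
n_2 = (+0.9841, -0.1776)
n_3 = (+0.9438, +0.3307)
n_4 = (+0.6180, +0.7862)
n_5 = (-0.2662, +0.9639)
n_6 = (-0.9239, +0.3827)
  (0,1): δ = 108.47°  ·
  (0,2): δ = 42.18°  ✓
  (0,3): δ = 12.64°  ✓
  (0,4): δ = 19.88°  ✓
  (0,5): δ = 73.48°  ·
  (0,6): δ = 125.55°  ·
  (1,2): δ = 113.72°  ·
  (1,3): δ = 84.18°  ·
  (1,4): δ = 51.65°  ✓
  (1,5): δ = 1.95°  ✓
  (1,6): δ = 54.01°  ✓
  (2,3): δ = 150.46°  ·
  (2,4): δ = 117.94°  ·
  (2,5): δ = 64.33°  ✓
  (2,6): δ = 12.27°  ✓
  (3,4): δ = 147.48°  ·
  (3,5): δ = 93.87°  ·
  (3,6): δ = 41.81°  ✓
  (4,5): δ = 126.40°  ·
  (4,6): δ = 74.33°  ·
  (5,6): δ = 127.94°  ·
antipodal pairs: 9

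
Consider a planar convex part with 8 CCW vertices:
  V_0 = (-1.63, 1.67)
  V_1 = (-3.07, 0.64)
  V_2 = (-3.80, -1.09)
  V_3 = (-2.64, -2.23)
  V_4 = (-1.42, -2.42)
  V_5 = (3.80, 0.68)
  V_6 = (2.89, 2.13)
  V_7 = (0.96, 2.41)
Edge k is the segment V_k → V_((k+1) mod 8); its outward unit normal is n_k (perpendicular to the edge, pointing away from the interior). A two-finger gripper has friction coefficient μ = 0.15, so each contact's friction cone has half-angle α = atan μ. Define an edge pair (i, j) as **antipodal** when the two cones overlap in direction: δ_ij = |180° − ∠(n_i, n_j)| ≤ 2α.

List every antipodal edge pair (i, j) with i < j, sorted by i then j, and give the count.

α = atan 0.15 = 8.53°;  2α = 17.06°
n_0 = (-0.5818, +0.8134)
n_1 = (-0.9213, +0.3888)
n_2 = (-0.7009, -0.7132)
n_3 = (-0.1539, -0.9881)
n_4 = (+0.5106, -0.8598)
n_5 = (+0.8470, +0.5316)
n_6 = (+0.1436, +0.9896)
n_7 = (-0.2747, +0.9615)
  (0,1): δ = 148.45°  ·
  (0,2): δ = 80.08°  ·
  (0,3): δ = 44.43°  ·
  (0,4): δ = 4.87°  ✓
  (0,5): δ = 86.54°  ·
  (0,6): δ = 136.17°  ·
  (0,7): δ = 160.37°  ·
  (1,2): δ = 111.62°  ·
  (1,3): δ = 75.97°  ·
  (1,4): δ = 36.42°  ·
  (1,5): δ = 54.99°  ·
  (1,6): δ = 104.62°  ·
  (1,7): δ = 128.82°  ·
  (2,3): δ = 144.35°  ·
  (2,4): δ = 104.79°  ·
  (2,5): δ = 13.39°  ✓
  (2,6): δ = 36.25°  ·
  (2,7): δ = 60.45°  ·
  (3,4): δ = 140.44°  ·
  (3,5): δ = 49.04°  ·
  (3,6): δ = 0.60°  ✓
  (3,7): δ = 24.80°  ·
  (4,5): δ = 88.59°  ·
  (4,6): δ = 38.96°  ·
  (4,7): δ = 14.76°  ✓
  (5,6): δ = 130.37°  ·
  (5,7): δ = 106.17°  ·
  (6,7): δ = 155.80°  ·
antipodal pairs: 4

count = 4; pairs: (0,4), (2,5), (3,6), (4,7)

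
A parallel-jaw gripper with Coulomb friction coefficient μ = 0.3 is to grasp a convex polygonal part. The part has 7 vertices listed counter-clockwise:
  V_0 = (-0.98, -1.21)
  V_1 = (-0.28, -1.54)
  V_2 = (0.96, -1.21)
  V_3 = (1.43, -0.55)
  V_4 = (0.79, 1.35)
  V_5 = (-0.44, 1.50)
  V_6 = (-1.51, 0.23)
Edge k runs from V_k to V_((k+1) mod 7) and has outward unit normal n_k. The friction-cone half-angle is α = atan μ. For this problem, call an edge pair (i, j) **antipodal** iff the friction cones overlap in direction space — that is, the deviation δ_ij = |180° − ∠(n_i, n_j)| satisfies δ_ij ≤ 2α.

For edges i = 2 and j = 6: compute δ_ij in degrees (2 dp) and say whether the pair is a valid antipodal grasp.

δ = 55.66°, invalid

α = atan 0.3 = 16.70°;  2α = 33.40°
edge 2: e_2 = (+0.47, +0.66);  n_2 = (+0.8146, -0.5801)
edge 6: e_6 = (+0.53, -1.44);  n_6 = (-0.9385, -0.3454)
∠(n_2, n_6) = 124.34°
δ = |180° − 124.34°| = 55.66°
55.66° > 2α = 33.40°  →  invalid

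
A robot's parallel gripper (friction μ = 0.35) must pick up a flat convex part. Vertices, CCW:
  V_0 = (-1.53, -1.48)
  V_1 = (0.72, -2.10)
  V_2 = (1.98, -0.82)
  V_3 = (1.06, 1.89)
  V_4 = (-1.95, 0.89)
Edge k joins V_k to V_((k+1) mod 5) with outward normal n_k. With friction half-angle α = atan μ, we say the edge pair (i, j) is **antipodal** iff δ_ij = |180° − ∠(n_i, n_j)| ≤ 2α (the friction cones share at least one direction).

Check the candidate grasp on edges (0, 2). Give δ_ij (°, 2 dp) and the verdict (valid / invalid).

δ = 55.84°, invalid

α = atan 0.35 = 19.29°;  2α = 38.58°
edge 0: e_0 = (+2.25, -0.62);  n_0 = (-0.2657, -0.9641)
edge 2: e_2 = (-0.92, +2.71);  n_2 = (+0.9469, +0.3215)
∠(n_0, n_2) = 124.16°
δ = |180° − 124.16°| = 55.84°
55.84° > 2α = 38.58°  →  invalid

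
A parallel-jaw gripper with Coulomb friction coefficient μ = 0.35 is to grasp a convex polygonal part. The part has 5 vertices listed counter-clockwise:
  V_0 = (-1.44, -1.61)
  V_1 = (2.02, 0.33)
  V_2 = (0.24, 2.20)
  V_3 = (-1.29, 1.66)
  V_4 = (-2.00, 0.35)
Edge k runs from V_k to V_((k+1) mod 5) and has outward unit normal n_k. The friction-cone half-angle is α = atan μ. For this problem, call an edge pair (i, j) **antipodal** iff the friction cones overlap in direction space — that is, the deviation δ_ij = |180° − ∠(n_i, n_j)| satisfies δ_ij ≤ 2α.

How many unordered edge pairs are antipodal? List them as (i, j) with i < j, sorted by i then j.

count = 3; pairs: (0,2), (0,3), (1,4)

α = atan 0.35 = 19.29°;  2α = 38.58°
n_0 = (+0.4891, -0.8722)
n_1 = (+0.7243, +0.6895)
n_2 = (-0.3328, +0.9430)
n_3 = (-0.8792, +0.4765)
n_4 = (-0.9615, -0.2747)
  (0,1): δ = 75.69°  ·
  (0,2): δ = 9.84°  ✓
  (0,3): δ = 32.26°  ✓
  (0,4): δ = 76.67°  ·
  (1,2): δ = 114.15°  ·
  (1,3): δ = 72.04°  ·
  (1,4): δ = 27.64°  ✓
  (2,3): δ = 137.90°  ·
  (2,4): δ = 93.49°  ·
  (3,4): δ = 135.60°  ·
antipodal pairs: 3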